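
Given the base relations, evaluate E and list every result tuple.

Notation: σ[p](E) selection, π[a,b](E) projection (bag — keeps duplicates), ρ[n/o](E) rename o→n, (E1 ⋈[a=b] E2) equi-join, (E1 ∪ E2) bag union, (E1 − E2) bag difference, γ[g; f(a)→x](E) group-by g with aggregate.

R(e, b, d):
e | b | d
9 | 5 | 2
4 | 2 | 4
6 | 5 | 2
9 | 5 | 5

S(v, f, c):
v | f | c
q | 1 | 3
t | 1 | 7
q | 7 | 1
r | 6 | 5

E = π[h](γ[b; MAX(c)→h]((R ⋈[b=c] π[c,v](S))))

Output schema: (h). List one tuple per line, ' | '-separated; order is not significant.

Row counts bottom-up:
  R → 4
  S → 4
  π[c,v](S) → 4
  (R ⋈[b=c] π[c,v](S)) → 3
  γ[b; MAX(c)→h]((R ⋈[b=c] π[c,v](S))) → 1
  π[h](γ[b; MAX(c)→h]((R ⋈[b=c] π[c,v](S)))) → 1

== RESULT ==
h
5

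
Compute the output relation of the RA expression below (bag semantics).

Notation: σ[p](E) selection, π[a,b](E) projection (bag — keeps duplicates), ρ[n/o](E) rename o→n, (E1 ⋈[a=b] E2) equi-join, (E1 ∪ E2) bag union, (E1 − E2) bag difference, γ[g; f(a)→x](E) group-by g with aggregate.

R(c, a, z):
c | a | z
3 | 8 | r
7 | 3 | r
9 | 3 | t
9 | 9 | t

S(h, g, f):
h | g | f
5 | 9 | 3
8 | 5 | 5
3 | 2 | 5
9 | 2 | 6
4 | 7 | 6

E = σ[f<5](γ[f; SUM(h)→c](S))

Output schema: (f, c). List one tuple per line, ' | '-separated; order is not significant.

Row counts bottom-up:
  S → 5
  γ[f; SUM(h)→c](S) → 3
  σ[f<5](γ[f; SUM(h)→c](S)) → 1

== RESULT ==
f | c
3 | 5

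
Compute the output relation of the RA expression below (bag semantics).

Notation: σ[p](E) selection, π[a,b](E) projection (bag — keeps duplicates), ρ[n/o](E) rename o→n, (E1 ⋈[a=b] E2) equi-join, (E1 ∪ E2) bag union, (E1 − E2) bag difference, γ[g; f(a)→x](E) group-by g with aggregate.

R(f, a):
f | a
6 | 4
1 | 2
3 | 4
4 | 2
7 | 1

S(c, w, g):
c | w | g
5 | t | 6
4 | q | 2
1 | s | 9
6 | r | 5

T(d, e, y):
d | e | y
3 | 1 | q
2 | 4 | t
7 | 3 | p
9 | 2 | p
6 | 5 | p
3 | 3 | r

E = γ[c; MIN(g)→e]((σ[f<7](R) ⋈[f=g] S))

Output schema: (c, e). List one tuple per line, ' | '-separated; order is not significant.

Row counts bottom-up:
  R → 5
  σ[f<7](R) → 4
  S → 4
  (σ[f<7](R) ⋈[f=g] S) → 1
  γ[c; MIN(g)→e]((σ[f<7](R) ⋈[f=g] S)) → 1

== RESULT ==
c | e
5 | 6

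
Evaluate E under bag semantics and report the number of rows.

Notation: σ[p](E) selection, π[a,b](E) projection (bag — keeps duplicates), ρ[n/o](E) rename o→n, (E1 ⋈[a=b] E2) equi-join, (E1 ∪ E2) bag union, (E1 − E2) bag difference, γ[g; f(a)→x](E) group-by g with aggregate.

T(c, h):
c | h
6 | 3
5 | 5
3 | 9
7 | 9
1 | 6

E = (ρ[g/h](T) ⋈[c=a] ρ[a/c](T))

Subexpression sizes:
  T → 5
  ρ[g/h](T) → 5
  T → 5
  ρ[a/c](T) → 5
  (ρ[g/h](T) ⋈[c=a] ρ[a/c](T)) → 5

|E| = 5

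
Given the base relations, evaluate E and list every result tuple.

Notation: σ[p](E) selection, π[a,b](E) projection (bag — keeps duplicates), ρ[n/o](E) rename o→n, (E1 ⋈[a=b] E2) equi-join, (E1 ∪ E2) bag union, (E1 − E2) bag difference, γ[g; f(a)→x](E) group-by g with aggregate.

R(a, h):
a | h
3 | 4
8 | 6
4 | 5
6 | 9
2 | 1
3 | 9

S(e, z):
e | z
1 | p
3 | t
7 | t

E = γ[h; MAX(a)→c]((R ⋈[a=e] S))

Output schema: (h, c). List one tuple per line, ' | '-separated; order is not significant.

Subexpression sizes:
  R → 6
  S → 3
  (R ⋈[a=e] S) → 2
  γ[h; MAX(a)→c]((R ⋈[a=e] S)) → 2

== RESULT ==
h | c
4 | 3
9 | 3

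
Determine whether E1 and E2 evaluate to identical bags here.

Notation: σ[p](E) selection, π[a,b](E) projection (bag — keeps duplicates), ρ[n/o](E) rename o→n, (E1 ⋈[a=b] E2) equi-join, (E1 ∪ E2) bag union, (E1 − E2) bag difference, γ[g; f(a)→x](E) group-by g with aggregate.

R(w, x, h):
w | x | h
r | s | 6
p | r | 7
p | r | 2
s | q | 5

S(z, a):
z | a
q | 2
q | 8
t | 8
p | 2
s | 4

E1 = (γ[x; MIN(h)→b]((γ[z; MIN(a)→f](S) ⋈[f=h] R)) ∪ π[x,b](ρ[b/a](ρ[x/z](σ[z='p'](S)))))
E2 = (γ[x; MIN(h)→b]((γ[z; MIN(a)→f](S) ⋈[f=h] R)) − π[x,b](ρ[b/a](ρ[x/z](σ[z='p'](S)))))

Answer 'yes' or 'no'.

E1 subexpression sizes:
  S → 5
  γ[z; MIN(a)→f](S) → 4
  R → 4
  (γ[z; MIN(a)→f](S) ⋈[f=h] R) → 2
  γ[x; MIN(h)→b]((γ[z; MIN(a)→f](S) ⋈[f=h] R)) → 1
  S → 5
  σ[z='p'](S) → 1
  ρ[x/z](σ[z='p'](S)) → 1
  ρ[b/a](ρ[x/z](σ[z='p'](S))) → 1
  π[x,b](ρ[b/a](ρ[x/z](σ[z='p'](S)))) → 1
  (γ[x; MIN(h)→b]((γ[z; MIN(a)→f](S) ⋈[f=h] R)) ∪ π[x,b](ρ[b/a](ρ[x/z](σ[z='p'](S))))) → 2
E2 subexpression sizes:
  S → 5
  γ[z; MIN(a)→f](S) → 4
  R → 4
  (γ[z; MIN(a)→f](S) ⋈[f=h] R) → 2
  γ[x; MIN(h)→b]((γ[z; MIN(a)→f](S) ⋈[f=h] R)) → 1
  S → 5
  σ[z='p'](S) → 1
  ρ[x/z](σ[z='p'](S)) → 1
  ρ[b/a](ρ[x/z](σ[z='p'](S))) → 1
  π[x,b](ρ[b/a](ρ[x/z](σ[z='p'](S)))) → 1
  (γ[x; MIN(h)→b]((γ[z; MIN(a)→f](S) ⋈[f=h] R)) − π[x,b](ρ[b/a](ρ[x/z](σ[z='p'](S))))) → 1

E1 result:
x | b
p | 2
r | 2
E2 result:
x | b
r | 2
Witness: ('p', 2) appears 1× in E1 but 0× in E2.

no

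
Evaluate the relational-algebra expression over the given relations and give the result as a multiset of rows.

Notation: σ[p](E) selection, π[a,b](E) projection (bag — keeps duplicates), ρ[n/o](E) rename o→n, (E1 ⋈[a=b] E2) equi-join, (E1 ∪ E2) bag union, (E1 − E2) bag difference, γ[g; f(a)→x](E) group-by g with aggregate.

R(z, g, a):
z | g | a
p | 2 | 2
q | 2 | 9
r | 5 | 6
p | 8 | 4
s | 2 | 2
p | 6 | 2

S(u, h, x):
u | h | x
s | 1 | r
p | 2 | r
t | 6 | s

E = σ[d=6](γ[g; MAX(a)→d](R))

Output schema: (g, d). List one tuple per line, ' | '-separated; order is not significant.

Per-node cardinality:
  R → 6
  γ[g; MAX(a)→d](R) → 4
  σ[d=6](γ[g; MAX(a)→d](R)) → 1

== RESULT ==
g | d
5 | 6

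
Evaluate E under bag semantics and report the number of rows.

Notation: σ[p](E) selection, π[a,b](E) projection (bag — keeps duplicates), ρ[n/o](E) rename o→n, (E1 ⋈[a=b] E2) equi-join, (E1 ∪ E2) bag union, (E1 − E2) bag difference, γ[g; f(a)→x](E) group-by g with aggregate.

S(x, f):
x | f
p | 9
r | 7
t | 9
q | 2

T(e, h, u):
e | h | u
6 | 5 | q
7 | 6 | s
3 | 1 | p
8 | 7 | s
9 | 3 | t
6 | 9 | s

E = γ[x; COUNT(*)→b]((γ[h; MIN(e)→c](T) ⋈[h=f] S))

Subexpression sizes:
  T → 6
  γ[h; MIN(e)→c](T) → 6
  S → 4
  (γ[h; MIN(e)→c](T) ⋈[h=f] S) → 3
  γ[x; COUNT(*)→b]((γ[h; MIN(e)→c](T) ⋈[h=f] S)) → 3

|E| = 3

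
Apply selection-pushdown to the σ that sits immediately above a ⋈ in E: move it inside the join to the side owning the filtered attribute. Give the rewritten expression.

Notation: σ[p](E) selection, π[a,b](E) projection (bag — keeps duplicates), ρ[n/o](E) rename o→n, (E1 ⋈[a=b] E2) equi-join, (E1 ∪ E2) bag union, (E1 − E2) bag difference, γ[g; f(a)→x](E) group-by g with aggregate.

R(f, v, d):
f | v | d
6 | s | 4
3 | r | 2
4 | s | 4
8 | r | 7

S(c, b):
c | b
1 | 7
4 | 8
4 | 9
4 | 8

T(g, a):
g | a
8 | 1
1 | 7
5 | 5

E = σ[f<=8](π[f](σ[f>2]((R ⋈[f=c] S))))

σ filters on f, owned by the left side.
E' = σ[f<=8](π[f]((σ[f>2](R) ⋈[f=c] S)))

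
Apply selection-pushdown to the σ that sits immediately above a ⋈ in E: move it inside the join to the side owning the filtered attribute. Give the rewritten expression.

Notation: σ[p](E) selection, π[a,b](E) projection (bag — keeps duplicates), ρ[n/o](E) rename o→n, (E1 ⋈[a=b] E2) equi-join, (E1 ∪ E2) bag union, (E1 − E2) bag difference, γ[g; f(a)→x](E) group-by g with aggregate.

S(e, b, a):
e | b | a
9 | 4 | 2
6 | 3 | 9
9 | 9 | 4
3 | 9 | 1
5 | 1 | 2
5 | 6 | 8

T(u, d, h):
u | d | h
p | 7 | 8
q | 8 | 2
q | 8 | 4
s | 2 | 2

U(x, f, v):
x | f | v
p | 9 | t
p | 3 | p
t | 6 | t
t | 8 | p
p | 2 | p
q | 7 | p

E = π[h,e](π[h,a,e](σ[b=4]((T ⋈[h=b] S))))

σ filters on b, owned by the right side.
E' = π[h,e](π[h,a,e]((T ⋈[h=b] σ[b=4](S))))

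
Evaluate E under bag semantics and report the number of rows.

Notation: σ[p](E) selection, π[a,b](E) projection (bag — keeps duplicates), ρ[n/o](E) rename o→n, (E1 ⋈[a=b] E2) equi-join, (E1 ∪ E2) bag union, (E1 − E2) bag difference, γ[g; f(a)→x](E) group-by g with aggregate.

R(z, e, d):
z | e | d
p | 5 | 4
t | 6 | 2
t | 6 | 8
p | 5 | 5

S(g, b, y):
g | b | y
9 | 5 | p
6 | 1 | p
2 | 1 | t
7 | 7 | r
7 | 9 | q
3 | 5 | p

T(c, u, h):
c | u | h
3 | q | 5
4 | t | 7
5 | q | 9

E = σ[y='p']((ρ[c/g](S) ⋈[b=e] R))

Subexpression sizes:
  S → 6
  ρ[c/g](S) → 6
  R → 4
  (ρ[c/g](S) ⋈[b=e] R) → 4
  σ[y='p']((ρ[c/g](S) ⋈[b=e] R)) → 4

|E| = 4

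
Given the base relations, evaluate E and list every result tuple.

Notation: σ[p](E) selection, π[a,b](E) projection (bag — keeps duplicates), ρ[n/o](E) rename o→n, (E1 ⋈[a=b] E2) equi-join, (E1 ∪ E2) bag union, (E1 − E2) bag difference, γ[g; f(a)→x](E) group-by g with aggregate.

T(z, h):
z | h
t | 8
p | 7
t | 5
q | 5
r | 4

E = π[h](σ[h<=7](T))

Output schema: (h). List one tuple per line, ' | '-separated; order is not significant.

Per-node cardinality:
  T → 5
  σ[h<=7](T) → 4
  π[h](σ[h<=7](T)) → 4

== RESULT ==
h
4
5
5
7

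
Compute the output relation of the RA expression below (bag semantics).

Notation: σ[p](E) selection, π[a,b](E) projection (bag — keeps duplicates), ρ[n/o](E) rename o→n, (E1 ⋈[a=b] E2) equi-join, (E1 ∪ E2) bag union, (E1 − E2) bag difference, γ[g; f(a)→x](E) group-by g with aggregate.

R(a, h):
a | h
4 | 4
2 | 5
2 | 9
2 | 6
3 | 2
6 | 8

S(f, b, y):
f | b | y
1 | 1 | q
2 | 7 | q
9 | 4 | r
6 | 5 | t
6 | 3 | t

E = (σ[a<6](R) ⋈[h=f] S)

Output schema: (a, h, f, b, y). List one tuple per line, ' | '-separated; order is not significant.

Row counts bottom-up:
  R → 6
  σ[a<6](R) → 5
  S → 5
  (σ[a<6](R) ⋈[h=f] S) → 4

== RESULT ==
a | h | f | b | y
2 | 6 | 6 | 3 | t
2 | 6 | 6 | 5 | t
2 | 9 | 9 | 4 | r
3 | 2 | 2 | 7 | q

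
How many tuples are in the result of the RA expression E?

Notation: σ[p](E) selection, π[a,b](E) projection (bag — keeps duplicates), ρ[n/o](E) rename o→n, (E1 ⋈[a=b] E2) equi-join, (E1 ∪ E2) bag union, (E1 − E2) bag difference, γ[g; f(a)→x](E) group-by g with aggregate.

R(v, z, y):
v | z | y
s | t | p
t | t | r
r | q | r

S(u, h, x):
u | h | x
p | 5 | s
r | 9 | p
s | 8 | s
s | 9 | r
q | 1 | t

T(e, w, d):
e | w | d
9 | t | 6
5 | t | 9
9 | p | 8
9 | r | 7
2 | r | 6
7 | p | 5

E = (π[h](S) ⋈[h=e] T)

Row counts bottom-up:
  S → 5
  π[h](S) → 5
  T → 6
  (π[h](S) ⋈[h=e] T) → 7

|E| = 7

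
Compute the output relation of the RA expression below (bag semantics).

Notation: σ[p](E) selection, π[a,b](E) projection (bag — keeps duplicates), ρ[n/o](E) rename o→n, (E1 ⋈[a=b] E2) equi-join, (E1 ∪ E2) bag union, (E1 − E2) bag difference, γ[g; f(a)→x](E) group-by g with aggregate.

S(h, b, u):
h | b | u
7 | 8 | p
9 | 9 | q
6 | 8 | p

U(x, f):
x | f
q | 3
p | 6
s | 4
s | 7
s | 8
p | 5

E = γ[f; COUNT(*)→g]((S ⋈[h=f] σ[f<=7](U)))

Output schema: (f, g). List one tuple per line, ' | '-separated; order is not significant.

Subexpression sizes:
  S → 3
  U → 6
  σ[f<=7](U) → 5
  (S ⋈[h=f] σ[f<=7](U)) → 2
  γ[f; COUNT(*)→g]((S ⋈[h=f] σ[f<=7](U))) → 2

== RESULT ==
f | g
6 | 1
7 | 1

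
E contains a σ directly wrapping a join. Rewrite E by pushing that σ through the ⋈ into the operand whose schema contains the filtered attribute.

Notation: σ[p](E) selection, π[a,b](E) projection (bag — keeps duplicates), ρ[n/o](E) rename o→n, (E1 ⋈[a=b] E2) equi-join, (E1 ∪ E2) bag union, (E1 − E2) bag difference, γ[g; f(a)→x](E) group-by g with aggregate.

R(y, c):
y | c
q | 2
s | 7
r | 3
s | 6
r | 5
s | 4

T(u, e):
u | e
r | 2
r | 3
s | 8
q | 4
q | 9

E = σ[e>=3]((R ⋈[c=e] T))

σ filters on e, owned by the right side.
E' = (R ⋈[c=e] σ[e>=3](T))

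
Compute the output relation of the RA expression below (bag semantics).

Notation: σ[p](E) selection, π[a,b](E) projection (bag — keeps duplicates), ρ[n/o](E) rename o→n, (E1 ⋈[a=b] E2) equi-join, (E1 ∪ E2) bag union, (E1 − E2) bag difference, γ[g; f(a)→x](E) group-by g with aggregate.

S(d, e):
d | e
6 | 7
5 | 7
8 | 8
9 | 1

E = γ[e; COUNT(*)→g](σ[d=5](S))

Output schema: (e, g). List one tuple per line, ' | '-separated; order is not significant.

Per-node cardinality:
  S → 4
  σ[d=5](S) → 1
  γ[e; COUNT(*)→g](σ[d=5](S)) → 1

== RESULT ==
e | g
7 | 1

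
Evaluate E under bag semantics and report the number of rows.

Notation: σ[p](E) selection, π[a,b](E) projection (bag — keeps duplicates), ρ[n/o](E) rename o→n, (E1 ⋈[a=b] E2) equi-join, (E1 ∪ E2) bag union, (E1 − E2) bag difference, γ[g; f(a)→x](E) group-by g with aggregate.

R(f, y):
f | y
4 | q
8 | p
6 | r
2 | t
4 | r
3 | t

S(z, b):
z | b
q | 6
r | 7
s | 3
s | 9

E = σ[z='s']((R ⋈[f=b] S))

Stepwise |·|:
  R → 6
  S → 4
  (R ⋈[f=b] S) → 2
  σ[z='s']((R ⋈[f=b] S)) → 1

|E| = 1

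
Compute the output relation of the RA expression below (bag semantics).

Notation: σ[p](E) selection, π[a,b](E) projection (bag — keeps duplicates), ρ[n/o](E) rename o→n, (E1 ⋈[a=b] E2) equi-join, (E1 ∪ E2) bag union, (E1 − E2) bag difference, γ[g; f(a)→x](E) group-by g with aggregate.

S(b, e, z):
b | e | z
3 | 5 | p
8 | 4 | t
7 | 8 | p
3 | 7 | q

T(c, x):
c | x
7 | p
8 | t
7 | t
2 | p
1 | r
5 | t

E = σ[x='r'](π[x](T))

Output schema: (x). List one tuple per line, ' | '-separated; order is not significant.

Stepwise |·|:
  T → 6
  π[x](T) → 6
  σ[x='r'](π[x](T)) → 1

== RESULT ==
x
r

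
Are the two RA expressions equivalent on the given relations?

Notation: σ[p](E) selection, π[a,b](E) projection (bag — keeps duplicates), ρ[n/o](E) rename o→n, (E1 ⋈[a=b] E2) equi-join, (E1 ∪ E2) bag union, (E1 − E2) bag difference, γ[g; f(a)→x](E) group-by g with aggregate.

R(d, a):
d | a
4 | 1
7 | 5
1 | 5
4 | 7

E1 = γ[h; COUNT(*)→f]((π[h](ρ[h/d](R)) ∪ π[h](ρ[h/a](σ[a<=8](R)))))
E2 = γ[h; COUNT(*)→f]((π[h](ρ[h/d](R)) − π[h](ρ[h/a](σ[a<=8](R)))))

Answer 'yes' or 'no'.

E1 subexpression sizes:
  R → 4
  ρ[h/d](R) → 4
  π[h](ρ[h/d](R)) → 4
  R → 4
  σ[a<=8](R) → 4
  ρ[h/a](σ[a<=8](R)) → 4
  π[h](ρ[h/a](σ[a<=8](R))) → 4
  (π[h](ρ[h/d](R)) ∪ π[h](ρ[h/a](σ[a<=8](R)))) → 8
  γ[h; COUNT(*)→f]((π[h](ρ[h/d](R)) ∪ π[h](ρ[h/a](σ[a<=8](R))))) → 4
E2 subexpression sizes:
  R → 4
  ρ[h/d](R) → 4
  π[h](ρ[h/d](R)) → 4
  R → 4
  σ[a<=8](R) → 4
  ρ[h/a](σ[a<=8](R)) → 4
  π[h](ρ[h/a](σ[a<=8](R))) → 4
  (π[h](ρ[h/d](R)) − π[h](ρ[h/a](σ[a<=8](R)))) → 2
  γ[h; COUNT(*)→f]((π[h](ρ[h/d](R)) − π[h](ρ[h/a](σ[a<=8](R))))) → 1

E1 result:
h | f
1 | 2
4 | 2
5 | 2
7 | 2
E2 result:
h | f
4 | 2
Witness: (1, 2) appears 1× in E1 but 0× in E2.

no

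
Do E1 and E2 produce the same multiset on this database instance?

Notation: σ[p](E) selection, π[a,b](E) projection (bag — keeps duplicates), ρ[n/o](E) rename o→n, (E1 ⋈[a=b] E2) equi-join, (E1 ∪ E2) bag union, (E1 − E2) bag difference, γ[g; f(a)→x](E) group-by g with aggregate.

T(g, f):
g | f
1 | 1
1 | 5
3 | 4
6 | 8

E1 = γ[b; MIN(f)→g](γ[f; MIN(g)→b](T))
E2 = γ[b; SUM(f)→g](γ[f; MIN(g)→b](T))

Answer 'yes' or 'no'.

E1 row counts bottom-up:
  T → 4
  γ[f; MIN(g)→b](T) → 4
  γ[b; MIN(f)→g](γ[f; MIN(g)→b](T)) → 3
E2 row counts bottom-up:
  T → 4
  γ[f; MIN(g)→b](T) → 4
  γ[b; SUM(f)→g](γ[f; MIN(g)→b](T)) → 3

E1 result:
b | g
1 | 1
3 | 4
6 | 8
E2 result:
b | g
1 | 6
3 | 4
6 | 8
Witness: (1, 6) appears 0× in E1 but 1× in E2.

no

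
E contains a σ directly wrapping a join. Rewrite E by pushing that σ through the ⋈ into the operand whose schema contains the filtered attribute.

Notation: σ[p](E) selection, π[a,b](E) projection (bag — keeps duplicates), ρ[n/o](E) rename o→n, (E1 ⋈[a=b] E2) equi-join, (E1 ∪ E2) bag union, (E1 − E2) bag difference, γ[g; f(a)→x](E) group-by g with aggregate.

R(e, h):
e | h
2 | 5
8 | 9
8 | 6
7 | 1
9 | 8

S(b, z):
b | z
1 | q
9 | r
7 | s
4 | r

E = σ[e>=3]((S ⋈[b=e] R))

σ filters on e, owned by the right side.
E' = (S ⋈[b=e] σ[e>=3](R))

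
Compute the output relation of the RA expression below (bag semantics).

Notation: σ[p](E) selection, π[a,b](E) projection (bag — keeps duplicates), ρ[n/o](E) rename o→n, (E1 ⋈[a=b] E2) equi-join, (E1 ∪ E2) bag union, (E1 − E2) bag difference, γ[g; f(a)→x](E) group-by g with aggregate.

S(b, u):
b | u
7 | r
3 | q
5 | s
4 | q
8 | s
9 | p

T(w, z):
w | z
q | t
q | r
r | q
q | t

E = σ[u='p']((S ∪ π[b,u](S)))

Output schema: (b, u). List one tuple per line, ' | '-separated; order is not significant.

Per-node cardinality:
  S → 6
  S → 6
  π[b,u](S) → 6
  (S ∪ π[b,u](S)) → 12
  σ[u='p']((S ∪ π[b,u](S))) → 2

== RESULT ==
b | u
9 | p
9 | p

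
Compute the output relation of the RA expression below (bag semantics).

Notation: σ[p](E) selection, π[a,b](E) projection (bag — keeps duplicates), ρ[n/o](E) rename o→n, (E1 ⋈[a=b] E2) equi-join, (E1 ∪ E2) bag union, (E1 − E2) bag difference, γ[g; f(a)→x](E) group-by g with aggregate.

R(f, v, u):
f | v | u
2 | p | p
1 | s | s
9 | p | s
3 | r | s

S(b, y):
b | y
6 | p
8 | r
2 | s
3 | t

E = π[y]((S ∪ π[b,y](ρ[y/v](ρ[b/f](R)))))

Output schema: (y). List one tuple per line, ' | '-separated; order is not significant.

Subexpression sizes:
  S → 4
  R → 4
  ρ[b/f](R) → 4
  ρ[y/v](ρ[b/f](R)) → 4
  π[b,y](ρ[y/v](ρ[b/f](R))) → 4
  (S ∪ π[b,y](ρ[y/v](ρ[b/f](R)))) → 8
  π[y]((S ∪ π[b,y](ρ[y/v](ρ[b/f](R))))) → 8

== RESULT ==
y
p
p
p
r
r
s
s
t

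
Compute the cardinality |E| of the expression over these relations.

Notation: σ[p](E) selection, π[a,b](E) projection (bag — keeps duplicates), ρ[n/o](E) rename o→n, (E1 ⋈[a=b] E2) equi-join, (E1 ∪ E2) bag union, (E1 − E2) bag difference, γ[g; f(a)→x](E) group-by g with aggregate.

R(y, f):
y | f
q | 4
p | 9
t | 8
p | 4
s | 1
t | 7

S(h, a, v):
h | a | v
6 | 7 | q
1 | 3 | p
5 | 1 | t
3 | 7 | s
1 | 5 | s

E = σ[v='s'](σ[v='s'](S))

Per-node cardinality:
  S → 5
  σ[v='s'](S) → 2
  σ[v='s'](σ[v='s'](S)) → 2

|E| = 2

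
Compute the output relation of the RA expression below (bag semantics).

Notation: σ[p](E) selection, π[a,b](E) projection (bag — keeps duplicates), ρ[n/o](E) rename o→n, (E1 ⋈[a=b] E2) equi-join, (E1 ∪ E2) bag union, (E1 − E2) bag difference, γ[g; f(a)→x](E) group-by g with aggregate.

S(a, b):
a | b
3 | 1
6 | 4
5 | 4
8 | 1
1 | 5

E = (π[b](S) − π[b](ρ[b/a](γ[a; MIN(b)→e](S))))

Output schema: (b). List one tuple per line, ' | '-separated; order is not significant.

Subexpression sizes:
  S → 5
  π[b](S) → 5
  S → 5
  γ[a; MIN(b)→e](S) → 5
  ρ[b/a](γ[a; MIN(b)→e](S)) → 5
  π[b](ρ[b/a](γ[a; MIN(b)→e](S))) → 5
  (π[b](S) − π[b](ρ[b/a](γ[a; MIN(b)→e](S)))) → 3

== RESULT ==
b
1
4
4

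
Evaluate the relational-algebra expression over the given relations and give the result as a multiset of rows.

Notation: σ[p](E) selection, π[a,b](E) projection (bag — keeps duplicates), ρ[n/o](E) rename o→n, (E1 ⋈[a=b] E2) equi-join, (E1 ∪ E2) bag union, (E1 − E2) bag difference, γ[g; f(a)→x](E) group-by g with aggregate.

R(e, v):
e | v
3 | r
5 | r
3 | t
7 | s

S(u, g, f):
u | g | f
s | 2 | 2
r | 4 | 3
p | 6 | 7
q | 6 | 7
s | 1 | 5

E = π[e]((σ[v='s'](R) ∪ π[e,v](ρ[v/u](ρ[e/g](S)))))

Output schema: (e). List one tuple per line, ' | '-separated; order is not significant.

Per-node cardinality:
  R → 4
  σ[v='s'](R) → 1
  S → 5
  ρ[e/g](S) → 5
  ρ[v/u](ρ[e/g](S)) → 5
  π[e,v](ρ[v/u](ρ[e/g](S))) → 5
  (σ[v='s'](R) ∪ π[e,v](ρ[v/u](ρ[e/g](S)))) → 6
  π[e]((σ[v='s'](R) ∪ π[e,v](ρ[v/u](ρ[e/g](S))))) → 6

== RESULT ==
e
1
2
4
6
6
7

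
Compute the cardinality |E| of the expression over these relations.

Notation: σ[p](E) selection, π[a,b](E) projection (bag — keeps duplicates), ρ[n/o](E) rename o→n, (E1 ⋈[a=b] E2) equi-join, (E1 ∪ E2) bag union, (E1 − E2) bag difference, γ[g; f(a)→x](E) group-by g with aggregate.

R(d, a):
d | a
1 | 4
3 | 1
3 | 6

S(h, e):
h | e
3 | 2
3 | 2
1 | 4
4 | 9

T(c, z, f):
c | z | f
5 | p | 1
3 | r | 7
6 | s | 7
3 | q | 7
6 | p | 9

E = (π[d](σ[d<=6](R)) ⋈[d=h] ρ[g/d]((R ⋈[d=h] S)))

Row counts bottom-up:
  R → 3
  σ[d<=6](R) → 3
  π[d](σ[d<=6](R)) → 3
  R → 3
  S → 4
  (R ⋈[d=h] S) → 5
  ρ[g/d]((R ⋈[d=h] S)) → 5
  (π[d](σ[d<=6](R)) ⋈[d=h] ρ[g/d]((R ⋈[d=h] S))) → 9

|E| = 9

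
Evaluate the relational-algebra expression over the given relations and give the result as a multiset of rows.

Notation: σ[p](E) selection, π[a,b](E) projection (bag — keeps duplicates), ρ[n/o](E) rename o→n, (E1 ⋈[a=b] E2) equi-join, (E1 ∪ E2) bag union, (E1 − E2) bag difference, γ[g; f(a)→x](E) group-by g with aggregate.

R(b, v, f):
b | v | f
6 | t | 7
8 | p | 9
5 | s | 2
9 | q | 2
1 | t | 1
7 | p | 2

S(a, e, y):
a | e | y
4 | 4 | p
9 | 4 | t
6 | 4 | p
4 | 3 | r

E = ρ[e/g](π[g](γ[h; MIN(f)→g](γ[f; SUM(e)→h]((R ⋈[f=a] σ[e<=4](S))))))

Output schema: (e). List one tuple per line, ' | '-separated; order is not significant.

Stepwise |·|:
  R → 6
  S → 4
  σ[e<=4](S) → 4
  (R ⋈[f=a] σ[e<=4](S)) → 1
  γ[f; SUM(e)→h]((R ⋈[f=a] σ[e<=4](S))) → 1
  γ[h; MIN(f)→g](γ[f; SUM(e)→h]((R ⋈[f=a] σ[e<=4](S)))) → 1
  π[g](γ[h; MIN(f)→g](γ[f; SUM(e)→h]((R ⋈[f=a] σ[e<=4](S))))) → 1
  ρ[e/g](π[g](γ[h; MIN(f)→g](γ[f; SUM(e)→h]((R ⋈[f=a] σ[e<=4](S)))))) → 1

== RESULT ==
e
9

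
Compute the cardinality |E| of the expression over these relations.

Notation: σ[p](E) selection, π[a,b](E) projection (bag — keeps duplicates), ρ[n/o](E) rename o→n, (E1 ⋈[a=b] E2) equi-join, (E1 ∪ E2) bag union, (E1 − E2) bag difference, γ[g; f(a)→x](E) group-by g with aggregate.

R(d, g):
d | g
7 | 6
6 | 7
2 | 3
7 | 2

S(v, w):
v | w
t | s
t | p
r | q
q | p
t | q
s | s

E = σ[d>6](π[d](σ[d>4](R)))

Per-node cardinality:
  R → 4
  σ[d>4](R) → 3
  π[d](σ[d>4](R)) → 3
  σ[d>6](π[d](σ[d>4](R))) → 2

|E| = 2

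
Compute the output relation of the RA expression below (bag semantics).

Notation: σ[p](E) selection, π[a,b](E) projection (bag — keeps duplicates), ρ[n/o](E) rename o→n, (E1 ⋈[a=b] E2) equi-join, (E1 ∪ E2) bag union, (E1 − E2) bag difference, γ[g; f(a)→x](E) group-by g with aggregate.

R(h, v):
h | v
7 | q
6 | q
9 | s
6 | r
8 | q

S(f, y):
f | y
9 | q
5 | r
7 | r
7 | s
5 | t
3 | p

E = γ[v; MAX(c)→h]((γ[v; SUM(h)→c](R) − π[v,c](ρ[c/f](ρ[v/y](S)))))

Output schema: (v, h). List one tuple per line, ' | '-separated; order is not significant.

Per-node cardinality:
  R → 5
  γ[v; SUM(h)→c](R) → 3
  S → 6
  ρ[v/y](S) → 6
  ρ[c/f](ρ[v/y](S)) → 6
  π[v,c](ρ[c/f](ρ[v/y](S))) → 6
  (γ[v; SUM(h)→c](R) − π[v,c](ρ[c/f](ρ[v/y](S)))) → 3
  γ[v; MAX(c)→h]((γ[v; SUM(h)→c](R) − π[v,c](ρ[c/f](ρ[v/y](S))))) → 3

== RESULT ==
v | h
q | 21
r | 6
s | 9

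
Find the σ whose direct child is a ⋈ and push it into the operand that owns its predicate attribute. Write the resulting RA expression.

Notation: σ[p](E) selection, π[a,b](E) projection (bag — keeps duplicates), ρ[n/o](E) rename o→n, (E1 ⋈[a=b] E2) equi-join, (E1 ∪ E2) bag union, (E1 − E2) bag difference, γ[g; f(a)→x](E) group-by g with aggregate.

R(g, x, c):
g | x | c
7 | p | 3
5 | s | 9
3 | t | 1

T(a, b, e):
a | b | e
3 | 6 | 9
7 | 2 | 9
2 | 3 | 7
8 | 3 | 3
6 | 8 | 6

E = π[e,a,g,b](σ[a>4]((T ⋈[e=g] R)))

σ filters on a, owned by the left side.
E' = π[e,a,g,b]((σ[a>4](T) ⋈[e=g] R))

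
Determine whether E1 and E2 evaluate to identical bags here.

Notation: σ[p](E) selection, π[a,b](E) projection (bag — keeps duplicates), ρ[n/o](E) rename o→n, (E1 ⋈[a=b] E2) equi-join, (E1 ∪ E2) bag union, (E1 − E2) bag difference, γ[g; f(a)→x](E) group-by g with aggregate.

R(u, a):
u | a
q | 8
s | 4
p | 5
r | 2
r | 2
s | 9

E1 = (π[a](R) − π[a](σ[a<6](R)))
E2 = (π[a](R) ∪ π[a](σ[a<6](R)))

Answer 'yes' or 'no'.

E1 row counts bottom-up:
  R → 6
  π[a](R) → 6
  R → 6
  σ[a<6](R) → 4
  π[a](σ[a<6](R)) → 4
  (π[a](R) − π[a](σ[a<6](R))) → 2
E2 row counts bottom-up:
  R → 6
  π[a](R) → 6
  R → 6
  σ[a<6](R) → 4
  π[a](σ[a<6](R)) → 4
  (π[a](R) ∪ π[a](σ[a<6](R))) → 10

E1 result:
a
8
9
E2 result:
a
2
2
2
2
4
4
5
5
8
9
Witness: (2,) appears 0× in E1 but 4× in E2.

no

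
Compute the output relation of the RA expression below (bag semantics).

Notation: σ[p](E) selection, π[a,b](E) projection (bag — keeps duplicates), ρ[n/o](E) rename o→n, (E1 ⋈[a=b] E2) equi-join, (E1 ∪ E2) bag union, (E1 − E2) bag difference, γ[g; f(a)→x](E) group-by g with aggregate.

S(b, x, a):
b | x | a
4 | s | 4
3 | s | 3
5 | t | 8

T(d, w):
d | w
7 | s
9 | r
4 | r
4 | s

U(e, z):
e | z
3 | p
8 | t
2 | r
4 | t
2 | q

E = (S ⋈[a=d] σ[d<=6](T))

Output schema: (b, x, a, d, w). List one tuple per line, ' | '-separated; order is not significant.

Subexpression sizes:
  S → 3
  T → 4
  σ[d<=6](T) → 2
  (S ⋈[a=d] σ[d<=6](T)) → 2

== RESULT ==
b | x | a | d | w
4 | s | 4 | 4 | r
4 | s | 4 | 4 | s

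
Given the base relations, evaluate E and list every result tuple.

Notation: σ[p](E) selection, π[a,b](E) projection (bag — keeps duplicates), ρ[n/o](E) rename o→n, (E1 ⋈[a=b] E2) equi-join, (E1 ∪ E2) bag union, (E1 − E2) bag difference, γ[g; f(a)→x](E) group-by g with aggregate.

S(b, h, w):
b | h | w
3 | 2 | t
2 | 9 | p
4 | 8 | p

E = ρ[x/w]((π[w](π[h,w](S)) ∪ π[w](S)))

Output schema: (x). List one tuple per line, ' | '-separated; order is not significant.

Row counts bottom-up:
  S → 3
  π[h,w](S) → 3
  π[w](π[h,w](S)) → 3
  S → 3
  π[w](S) → 3
  (π[w](π[h,w](S)) ∪ π[w](S)) → 6
  ρ[x/w]((π[w](π[h,w](S)) ∪ π[w](S))) → 6

== RESULT ==
x
p
p
p
p
t
t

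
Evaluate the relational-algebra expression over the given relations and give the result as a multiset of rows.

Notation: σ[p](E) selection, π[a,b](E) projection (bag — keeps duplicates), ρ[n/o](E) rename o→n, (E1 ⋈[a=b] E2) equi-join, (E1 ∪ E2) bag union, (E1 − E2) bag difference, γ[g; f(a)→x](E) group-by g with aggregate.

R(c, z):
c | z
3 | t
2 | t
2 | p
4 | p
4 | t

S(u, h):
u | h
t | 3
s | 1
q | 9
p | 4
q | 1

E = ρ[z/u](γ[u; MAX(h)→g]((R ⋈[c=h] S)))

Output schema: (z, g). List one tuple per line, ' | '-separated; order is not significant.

Stepwise |·|:
  R → 5
  S → 5
  (R ⋈[c=h] S) → 3
  γ[u; MAX(h)→g]((R ⋈[c=h] S)) → 2
  ρ[z/u](γ[u; MAX(h)→g]((R ⋈[c=h] S))) → 2

== RESULT ==
z | g
p | 4
t | 3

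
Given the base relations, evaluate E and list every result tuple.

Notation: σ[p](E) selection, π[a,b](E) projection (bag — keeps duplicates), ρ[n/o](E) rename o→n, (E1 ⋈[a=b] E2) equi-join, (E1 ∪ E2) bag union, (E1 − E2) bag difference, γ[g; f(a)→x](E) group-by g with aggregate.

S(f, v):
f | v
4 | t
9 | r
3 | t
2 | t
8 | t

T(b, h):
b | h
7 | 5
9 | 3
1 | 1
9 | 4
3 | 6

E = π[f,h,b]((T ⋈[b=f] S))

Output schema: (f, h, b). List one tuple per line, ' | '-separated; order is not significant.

Stepwise |·|:
  T → 5
  S → 5
  (T ⋈[b=f] S) → 3
  π[f,h,b]((T ⋈[b=f] S)) → 3

== RESULT ==
f | h | b
3 | 6 | 3
9 | 3 | 9
9 | 4 | 9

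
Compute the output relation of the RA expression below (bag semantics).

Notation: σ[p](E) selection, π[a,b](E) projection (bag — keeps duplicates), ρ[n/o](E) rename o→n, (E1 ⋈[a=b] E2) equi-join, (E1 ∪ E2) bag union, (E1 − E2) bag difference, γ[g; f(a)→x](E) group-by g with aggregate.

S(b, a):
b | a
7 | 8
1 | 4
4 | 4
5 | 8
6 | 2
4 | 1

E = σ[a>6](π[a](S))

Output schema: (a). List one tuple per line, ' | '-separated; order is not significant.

Per-node cardinality:
  S → 6
  π[a](S) → 6
  σ[a>6](π[a](S)) → 2

== RESULT ==
a
8
8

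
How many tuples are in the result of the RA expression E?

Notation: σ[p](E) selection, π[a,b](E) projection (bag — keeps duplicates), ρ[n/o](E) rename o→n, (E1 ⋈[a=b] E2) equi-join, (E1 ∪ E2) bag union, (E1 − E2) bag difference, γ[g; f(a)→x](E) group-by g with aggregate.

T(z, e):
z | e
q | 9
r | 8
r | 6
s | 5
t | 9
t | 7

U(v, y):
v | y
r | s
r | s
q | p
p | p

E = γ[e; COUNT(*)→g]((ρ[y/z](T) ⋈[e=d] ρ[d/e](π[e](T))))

Subexpression sizes:
  T → 6
  ρ[y/z](T) → 6
  T → 6
  π[e](T) → 6
  ρ[d/e](π[e](T)) → 6
  (ρ[y/z](T) ⋈[e=d] ρ[d/e](π[e](T))) → 8
  γ[e; COUNT(*)→g]((ρ[y/z](T) ⋈[e=d] ρ[d/e](π[e](T)))) → 5

|E| = 5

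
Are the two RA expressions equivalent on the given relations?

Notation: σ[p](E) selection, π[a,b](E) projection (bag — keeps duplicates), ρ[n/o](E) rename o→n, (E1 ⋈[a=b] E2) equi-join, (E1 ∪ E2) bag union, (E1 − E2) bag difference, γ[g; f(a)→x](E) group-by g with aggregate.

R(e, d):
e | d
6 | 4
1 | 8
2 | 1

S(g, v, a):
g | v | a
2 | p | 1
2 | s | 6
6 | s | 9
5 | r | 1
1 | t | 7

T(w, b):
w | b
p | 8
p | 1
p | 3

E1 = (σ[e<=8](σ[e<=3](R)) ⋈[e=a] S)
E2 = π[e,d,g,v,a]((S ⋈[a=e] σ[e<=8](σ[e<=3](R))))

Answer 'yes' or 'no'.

E1 per-node cardinality:
  R → 3
  σ[e<=3](R) → 2
  σ[e<=8](σ[e<=3](R)) → 2
  S → 5
  (σ[e<=8](σ[e<=3](R)) ⋈[e=a] S) → 2
E2 per-node cardinality:
  S → 5
  R → 3
  σ[e<=3](R) → 2
  σ[e<=8](σ[e<=3](R)) → 2
  (S ⋈[a=e] σ[e<=8](σ[e<=3](R))) → 2
  π[e,d,g,v,a]((S ⋈[a=e] σ[e<=8](σ[e<=3](R)))) → 2

E1 and E2 produce the same multiset:
e | d | g | v | a
1 | 8 | 2 | p | 1
1 | 8 | 5 | r | 1

yes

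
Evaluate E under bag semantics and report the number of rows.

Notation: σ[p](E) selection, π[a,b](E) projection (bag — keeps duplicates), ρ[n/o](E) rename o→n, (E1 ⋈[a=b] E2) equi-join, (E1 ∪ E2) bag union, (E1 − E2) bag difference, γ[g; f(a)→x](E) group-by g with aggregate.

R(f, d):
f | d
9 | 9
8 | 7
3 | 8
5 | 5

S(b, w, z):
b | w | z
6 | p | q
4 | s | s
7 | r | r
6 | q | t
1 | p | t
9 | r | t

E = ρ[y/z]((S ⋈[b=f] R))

Row counts bottom-up:
  S → 6
  R → 4
  (S ⋈[b=f] R) → 1
  ρ[y/z]((S ⋈[b=f] R)) → 1

|E| = 1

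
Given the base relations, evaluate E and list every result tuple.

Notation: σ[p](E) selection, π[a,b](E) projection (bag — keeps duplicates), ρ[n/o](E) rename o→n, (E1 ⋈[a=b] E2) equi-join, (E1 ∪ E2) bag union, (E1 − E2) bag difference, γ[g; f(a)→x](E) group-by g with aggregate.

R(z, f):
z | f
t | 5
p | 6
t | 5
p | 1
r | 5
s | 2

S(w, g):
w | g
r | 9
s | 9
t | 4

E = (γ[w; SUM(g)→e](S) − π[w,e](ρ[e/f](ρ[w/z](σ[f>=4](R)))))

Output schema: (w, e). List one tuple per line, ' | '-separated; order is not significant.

Row counts bottom-up:
  S → 3
  γ[w; SUM(g)→e](S) → 3
  R → 6
  σ[f>=4](R) → 4
  ρ[w/z](σ[f>=4](R)) → 4
  ρ[e/f](ρ[w/z](σ[f>=4](R))) → 4
  π[w,e](ρ[e/f](ρ[w/z](σ[f>=4](R)))) → 4
  (γ[w; SUM(g)→e](S) − π[w,e](ρ[e/f](ρ[w/z](σ[f>=4](R))))) → 3

== RESULT ==
w | e
r | 9
s | 9
t | 4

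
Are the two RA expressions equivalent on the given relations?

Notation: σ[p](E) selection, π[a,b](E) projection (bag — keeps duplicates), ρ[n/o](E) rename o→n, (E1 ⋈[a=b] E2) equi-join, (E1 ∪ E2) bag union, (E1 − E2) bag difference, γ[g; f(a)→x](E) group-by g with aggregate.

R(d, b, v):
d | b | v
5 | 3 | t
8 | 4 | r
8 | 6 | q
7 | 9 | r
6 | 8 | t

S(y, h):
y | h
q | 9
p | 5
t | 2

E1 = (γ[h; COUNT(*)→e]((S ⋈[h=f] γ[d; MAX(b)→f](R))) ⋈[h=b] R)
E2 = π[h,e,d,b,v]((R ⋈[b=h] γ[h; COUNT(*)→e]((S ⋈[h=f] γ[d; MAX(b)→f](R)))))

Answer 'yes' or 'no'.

E1 per-node cardinality:
  S → 3
  R → 5
  γ[d; MAX(b)→f](R) → 4
  (S ⋈[h=f] γ[d; MAX(b)→f](R)) → 1
  γ[h; COUNT(*)→e]((S ⋈[h=f] γ[d; MAX(b)→f](R))) → 1
  R → 5
  (γ[h; COUNT(*)→e]((S ⋈[h=f] γ[d; MAX(b)→f](R))) ⋈[h=b] R) → 1
E2 per-node cardinality:
  R → 5
  S → 3
  R → 5
  γ[d; MAX(b)→f](R) → 4
  (S ⋈[h=f] γ[d; MAX(b)→f](R)) → 1
  γ[h; COUNT(*)→e]((S ⋈[h=f] γ[d; MAX(b)→f](R))) → 1
  (R ⋈[b=h] γ[h; COUNT(*)→e]((S ⋈[h=f] γ[d; MAX(b)→f](R)))) → 1
  π[h,e,d,b,v]((R ⋈[b=h] γ[h; COUNT(*)→e]((S ⋈[h=f] γ[d; MAX(b)→f](R))))) → 1

E1 and E2 produce the same multiset:
h | e | d | b | v
9 | 1 | 7 | 9 | r

yes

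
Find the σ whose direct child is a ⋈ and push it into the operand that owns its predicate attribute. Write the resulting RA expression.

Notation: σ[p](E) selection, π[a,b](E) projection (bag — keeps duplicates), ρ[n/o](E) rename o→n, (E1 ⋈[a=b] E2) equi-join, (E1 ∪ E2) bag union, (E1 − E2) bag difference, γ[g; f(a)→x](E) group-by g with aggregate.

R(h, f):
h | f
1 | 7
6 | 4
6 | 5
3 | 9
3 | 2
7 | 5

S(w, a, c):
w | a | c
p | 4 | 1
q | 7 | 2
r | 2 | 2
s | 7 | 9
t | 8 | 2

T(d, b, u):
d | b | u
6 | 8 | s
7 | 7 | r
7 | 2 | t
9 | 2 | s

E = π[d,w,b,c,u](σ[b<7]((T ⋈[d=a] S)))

σ filters on b, owned by the left side.
E' = π[d,w,b,c,u]((σ[b<7](T) ⋈[d=a] S))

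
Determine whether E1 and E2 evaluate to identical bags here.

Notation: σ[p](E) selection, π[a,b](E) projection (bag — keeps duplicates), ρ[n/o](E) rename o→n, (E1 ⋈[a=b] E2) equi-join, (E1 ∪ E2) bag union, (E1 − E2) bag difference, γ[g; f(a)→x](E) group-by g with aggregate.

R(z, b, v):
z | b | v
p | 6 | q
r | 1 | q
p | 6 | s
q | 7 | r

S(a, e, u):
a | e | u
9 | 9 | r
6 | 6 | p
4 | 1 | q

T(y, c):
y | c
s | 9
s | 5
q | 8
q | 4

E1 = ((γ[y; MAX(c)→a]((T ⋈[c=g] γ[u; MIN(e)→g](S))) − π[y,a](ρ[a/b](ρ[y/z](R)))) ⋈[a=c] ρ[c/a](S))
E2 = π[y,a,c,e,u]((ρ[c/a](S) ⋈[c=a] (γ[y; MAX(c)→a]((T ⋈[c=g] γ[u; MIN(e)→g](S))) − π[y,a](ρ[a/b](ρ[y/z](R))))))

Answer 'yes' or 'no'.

E1 subexpression sizes:
  T → 4
  S → 3
  γ[u; MIN(e)→g](S) → 3
  (T ⋈[c=g] γ[u; MIN(e)→g](S)) → 1
  γ[y; MAX(c)→a]((T ⋈[c=g] γ[u; MIN(e)→g](S))) → 1
  R → 4
  ρ[y/z](R) → 4
  ρ[a/b](ρ[y/z](R)) → 4
  π[y,a](ρ[a/b](ρ[y/z](R))) → 4
  (γ[y; MAX(c)→a]((T ⋈[c=g] γ[u; MIN(e)→g](S))) − π[y,a](ρ[a/b](ρ[y/z](R)))) → 1
  S → 3
  ρ[c/a](S) → 3
  ((γ[y; MAX(c)→a]((T ⋈[c=g] γ[u; MIN(e)→g](S))) − π[y,a](ρ[a/b](ρ[y/z](R)))) ⋈[a=c] ρ[c/a](S)) → 1
E2 subexpression sizes:
  S → 3
  ρ[c/a](S) → 3
  T → 4
  S → 3
  γ[u; MIN(e)→g](S) → 3
  (T ⋈[c=g] γ[u; MIN(e)→g](S)) → 1
  γ[y; MAX(c)→a]((T ⋈[c=g] γ[u; MIN(e)→g](S))) → 1
  R → 4
  ρ[y/z](R) → 4
  ρ[a/b](ρ[y/z](R)) → 4
  π[y,a](ρ[a/b](ρ[y/z](R))) → 4
  (γ[y; MAX(c)→a]((T ⋈[c=g] γ[u; MIN(e)→g](S))) − π[y,a](ρ[a/b](ρ[y/z](R)))) → 1
  (ρ[c/a](S) ⋈[c=a] (γ[y; MAX(c)→a]((T ⋈[c=g] γ[u; MIN(e)→g](S))) − π[y,a](ρ[a/b](ρ[y/z](R))))) → 1
  π[y,a,c,e,u]((ρ[c/a](S) ⋈[c=a] (γ[y; MAX(c)→a]((T ⋈[c=g] γ[u; MIN(e)→g](S))) − π[y,a](ρ[a/b](ρ[y/z](R)))))) → 1

E1 and E2 produce the same multiset:
y | a | c | e | u
s | 9 | 9 | 9 | r

yes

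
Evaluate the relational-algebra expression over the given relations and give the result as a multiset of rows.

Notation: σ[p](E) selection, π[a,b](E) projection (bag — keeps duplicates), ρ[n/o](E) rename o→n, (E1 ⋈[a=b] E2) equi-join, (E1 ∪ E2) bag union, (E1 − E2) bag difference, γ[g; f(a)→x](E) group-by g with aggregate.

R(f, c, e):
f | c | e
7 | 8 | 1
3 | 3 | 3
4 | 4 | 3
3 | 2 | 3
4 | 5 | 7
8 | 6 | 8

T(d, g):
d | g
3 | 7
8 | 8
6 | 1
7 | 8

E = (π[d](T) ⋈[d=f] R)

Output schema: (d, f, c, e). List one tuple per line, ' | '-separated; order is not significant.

Row counts bottom-up:
  T → 4
  π[d](T) → 4
  R → 6
  (π[d](T) ⋈[d=f] R) → 4

== RESULT ==
d | f | c | e
3 | 3 | 2 | 3
3 | 3 | 3 | 3
7 | 7 | 8 | 1
8 | 8 | 6 | 8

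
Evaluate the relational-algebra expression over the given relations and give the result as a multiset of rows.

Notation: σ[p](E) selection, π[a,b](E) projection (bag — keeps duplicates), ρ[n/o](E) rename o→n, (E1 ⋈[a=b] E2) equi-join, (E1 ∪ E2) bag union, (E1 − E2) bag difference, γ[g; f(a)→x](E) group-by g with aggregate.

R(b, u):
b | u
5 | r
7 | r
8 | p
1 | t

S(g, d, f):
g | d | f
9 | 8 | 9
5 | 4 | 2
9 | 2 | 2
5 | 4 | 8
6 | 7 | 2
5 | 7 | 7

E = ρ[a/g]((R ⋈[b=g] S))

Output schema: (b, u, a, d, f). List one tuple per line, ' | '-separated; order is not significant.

Per-node cardinality:
  R → 4
  S → 6
  (R ⋈[b=g] S) → 3
  ρ[a/g]((R ⋈[b=g] S)) → 3

== RESULT ==
b | u | a | d | f
5 | r | 5 | 4 | 2
5 | r | 5 | 4 | 8
5 | r | 5 | 7 | 7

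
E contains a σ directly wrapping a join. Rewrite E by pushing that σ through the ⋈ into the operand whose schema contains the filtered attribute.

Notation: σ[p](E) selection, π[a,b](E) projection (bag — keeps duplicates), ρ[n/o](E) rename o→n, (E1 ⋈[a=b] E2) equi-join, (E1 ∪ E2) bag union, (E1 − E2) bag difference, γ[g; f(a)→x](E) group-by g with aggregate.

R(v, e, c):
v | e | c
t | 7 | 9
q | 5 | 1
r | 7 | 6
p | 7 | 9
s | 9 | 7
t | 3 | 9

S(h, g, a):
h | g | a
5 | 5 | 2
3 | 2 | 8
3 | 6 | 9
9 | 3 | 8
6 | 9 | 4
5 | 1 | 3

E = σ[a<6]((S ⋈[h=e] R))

σ filters on a, owned by the left side.
E' = (σ[a<6](S) ⋈[h=e] R)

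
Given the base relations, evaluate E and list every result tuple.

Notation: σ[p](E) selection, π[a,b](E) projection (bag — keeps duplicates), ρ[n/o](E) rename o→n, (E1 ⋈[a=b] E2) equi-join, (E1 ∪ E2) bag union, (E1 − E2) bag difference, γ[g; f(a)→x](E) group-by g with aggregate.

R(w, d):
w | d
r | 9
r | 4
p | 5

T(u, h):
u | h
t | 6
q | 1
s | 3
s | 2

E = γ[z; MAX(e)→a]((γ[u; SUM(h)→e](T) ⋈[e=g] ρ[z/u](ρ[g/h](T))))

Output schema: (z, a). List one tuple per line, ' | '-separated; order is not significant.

Row counts bottom-up:
  T → 4
  γ[u; SUM(h)→e](T) → 3
  T → 4
  ρ[g/h](T) → 4
  ρ[z/u](ρ[g/h](T)) → 4
  (γ[u; SUM(h)→e](T) ⋈[e=g] ρ[z/u](ρ[g/h](T))) → 2
  γ[z; MAX(e)→a]((γ[u; SUM(h)→e](T) ⋈[e=g] ρ[z/u](ρ[g/h](T)))) → 2

== RESULT ==
z | a
q | 1
t | 6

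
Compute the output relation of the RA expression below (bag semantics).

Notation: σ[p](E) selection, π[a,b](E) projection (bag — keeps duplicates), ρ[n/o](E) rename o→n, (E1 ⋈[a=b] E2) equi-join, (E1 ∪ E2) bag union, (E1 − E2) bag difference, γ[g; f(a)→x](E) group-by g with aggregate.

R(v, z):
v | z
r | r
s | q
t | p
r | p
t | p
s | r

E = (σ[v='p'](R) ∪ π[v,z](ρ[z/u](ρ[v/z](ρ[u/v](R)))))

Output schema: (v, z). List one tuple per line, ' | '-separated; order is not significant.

Subexpression sizes:
  R → 6
  σ[v='p'](R) → 0
  R → 6
  ρ[u/v](R) → 6
  ρ[v/z](ρ[u/v](R)) → 6
  ρ[z/u](ρ[v/z](ρ[u/v](R))) → 6
  π[v,z](ρ[z/u](ρ[v/z](ρ[u/v](R)))) → 6
  (σ[v='p'](R) ∪ π[v,z](ρ[z/u](ρ[v/z](ρ[u/v](R))))) → 6

== RESULT ==
v | z
p | r
p | t
p | t
q | s
r | r
r | s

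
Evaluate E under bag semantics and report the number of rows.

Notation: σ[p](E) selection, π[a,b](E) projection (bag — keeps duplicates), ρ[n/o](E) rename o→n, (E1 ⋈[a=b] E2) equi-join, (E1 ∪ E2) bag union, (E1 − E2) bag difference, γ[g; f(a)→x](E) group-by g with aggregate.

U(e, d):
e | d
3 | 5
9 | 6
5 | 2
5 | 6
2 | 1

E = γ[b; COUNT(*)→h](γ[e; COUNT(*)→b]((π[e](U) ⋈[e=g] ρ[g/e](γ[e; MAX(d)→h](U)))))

Subexpression sizes:
  U → 5
  π[e](U) → 5
  U → 5
  γ[e; MAX(d)→h](U) → 4
  ρ[g/e](γ[e; MAX(d)→h](U)) → 4
  (π[e](U) ⋈[e=g] ρ[g/e](γ[e; MAX(d)→h](U))) → 5
  γ[e; COUNT(*)→b]((π[e](U) ⋈[e=g] ρ[g/e](γ[e; MAX(d)→h](U)))) → 4
  γ[b; COUNT(*)→h](γ[e; COUNT(*)→b]((π[e](U) ⋈[e=g] ρ[g/e](γ[e; MAX(d)→h](U))))) → 2

|E| = 2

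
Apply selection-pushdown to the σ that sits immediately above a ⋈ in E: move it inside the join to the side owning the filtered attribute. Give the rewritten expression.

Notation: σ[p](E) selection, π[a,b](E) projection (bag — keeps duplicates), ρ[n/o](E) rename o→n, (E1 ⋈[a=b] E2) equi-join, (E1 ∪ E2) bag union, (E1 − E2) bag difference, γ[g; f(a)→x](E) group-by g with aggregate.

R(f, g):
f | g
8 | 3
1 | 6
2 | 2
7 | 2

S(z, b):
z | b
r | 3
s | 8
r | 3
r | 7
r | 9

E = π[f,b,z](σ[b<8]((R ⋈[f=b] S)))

σ filters on b, owned by the right side.
E' = π[f,b,z]((R ⋈[f=b] σ[b<8](S)))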